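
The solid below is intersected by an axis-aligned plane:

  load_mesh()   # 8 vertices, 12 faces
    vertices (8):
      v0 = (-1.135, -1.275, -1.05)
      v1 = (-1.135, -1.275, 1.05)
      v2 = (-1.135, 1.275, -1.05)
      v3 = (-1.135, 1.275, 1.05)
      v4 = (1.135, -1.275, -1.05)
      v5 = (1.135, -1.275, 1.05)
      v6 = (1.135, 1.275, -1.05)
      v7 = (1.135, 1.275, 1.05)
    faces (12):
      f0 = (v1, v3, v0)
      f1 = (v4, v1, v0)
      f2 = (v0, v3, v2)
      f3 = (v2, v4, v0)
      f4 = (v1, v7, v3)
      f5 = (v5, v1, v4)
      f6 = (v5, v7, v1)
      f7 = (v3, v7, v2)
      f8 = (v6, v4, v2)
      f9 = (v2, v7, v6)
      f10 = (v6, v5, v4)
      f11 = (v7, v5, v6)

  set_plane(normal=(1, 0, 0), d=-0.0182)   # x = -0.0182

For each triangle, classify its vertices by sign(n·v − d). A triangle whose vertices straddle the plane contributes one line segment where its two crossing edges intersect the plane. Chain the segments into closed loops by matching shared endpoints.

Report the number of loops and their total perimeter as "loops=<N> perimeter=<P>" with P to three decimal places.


Straddling triangles (8 of 12):
  (v4,v1,v0) [+--] → (-0.0182, -1.275, 0.016837)–(-0.0182, -1.275, -1.05)  len=1.0668
  (v2,v4,v0) [-+-] → (-0.0182, 0.0204449, -1.05)–(-0.0182, -1.275, -1.05)  len=1.2954
  (v1,v7,v3) [-+-] → (-0.0182, -0.0204449, 1.05)–(-0.0182, 1.275, 1.05)  len=1.2954
  (v5,v1,v4) [+-+] → (-0.0182, -1.275, 1.05)–(-0.0182, -1.275, 0.016837)  len=1.0332
  (v5,v7,v1) [++-] → (-0.0182, -0.0204449, 1.05)–(-0.0182, -1.275, 1.05)  len=1.2546
  (v3,v7,v2) [-+-] → (-0.0182, 1.275, 1.05)–(-0.0182, 1.275, -0.016837)  len=1.0668
  (v6,v4,v2) [++-] → (-0.0182, 0.0204449, -1.05)–(-0.0182, 1.275, -1.05)  len=1.2546
  (v2,v7,v6) [-++] → (-0.0182, 1.275, -0.016837)–(-0.0182, 1.275, -1.05)  len=1.0332

Chained into 1 loop(s):
  loop 1: 8 segments, perimeter = 9.3000
Total perimeter = 9.300

loops=1 perimeter=9.300


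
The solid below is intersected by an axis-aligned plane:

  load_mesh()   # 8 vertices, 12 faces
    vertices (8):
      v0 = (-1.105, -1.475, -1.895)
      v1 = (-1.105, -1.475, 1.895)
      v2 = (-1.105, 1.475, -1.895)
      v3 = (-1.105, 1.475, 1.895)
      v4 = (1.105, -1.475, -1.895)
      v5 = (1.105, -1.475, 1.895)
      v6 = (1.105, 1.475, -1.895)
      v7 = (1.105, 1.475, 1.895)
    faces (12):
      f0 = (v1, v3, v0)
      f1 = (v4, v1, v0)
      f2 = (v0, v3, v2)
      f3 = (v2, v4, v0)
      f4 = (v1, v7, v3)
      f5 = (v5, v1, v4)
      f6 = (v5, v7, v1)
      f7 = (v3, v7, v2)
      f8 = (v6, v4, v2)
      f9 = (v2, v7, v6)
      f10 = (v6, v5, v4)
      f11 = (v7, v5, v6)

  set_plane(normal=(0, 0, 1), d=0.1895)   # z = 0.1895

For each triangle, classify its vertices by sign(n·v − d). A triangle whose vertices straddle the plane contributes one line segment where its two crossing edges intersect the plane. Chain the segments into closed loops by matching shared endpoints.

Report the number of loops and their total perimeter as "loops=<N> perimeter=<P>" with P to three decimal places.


Straddling triangles (8 of 12):
  (v1,v3,v0) [++-] → (-1.105, 0.1475, 0.1895)–(-1.105, -1.475, 0.1895)  len=1.6225
  (v4,v1,v0) [-+-] → (-0.1105, -1.475, 0.1895)–(-1.105, -1.475, 0.1895)  len=0.9945
  (v0,v3,v2) [-+-] → (-1.105, 0.1475, 0.1895)–(-1.105, 1.475, 0.1895)  len=1.3275
  (v5,v1,v4) [++-] → (-0.1105, -1.475, 0.1895)–(1.105, -1.475, 0.1895)  len=1.2155
  (v3,v7,v2) [++-] → (0.1105, 1.475, 0.1895)–(-1.105, 1.475, 0.1895)  len=1.2155
  (v2,v7,v6) [-+-] → (0.1105, 1.475, 0.1895)–(1.105, 1.475, 0.1895)  len=0.9945
  (v6,v5,v4) [-+-] → (1.105, -0.1475, 0.1895)–(1.105, -1.475, 0.1895)  len=1.3275
  (v7,v5,v6) [++-] → (1.105, -0.1475, 0.1895)–(1.105, 1.475, 0.1895)  len=1.6225

Chained into 1 loop(s):
  loop 1: 8 segments, perimeter = 10.3200
Total perimeter = 10.320

loops=1 perimeter=10.320


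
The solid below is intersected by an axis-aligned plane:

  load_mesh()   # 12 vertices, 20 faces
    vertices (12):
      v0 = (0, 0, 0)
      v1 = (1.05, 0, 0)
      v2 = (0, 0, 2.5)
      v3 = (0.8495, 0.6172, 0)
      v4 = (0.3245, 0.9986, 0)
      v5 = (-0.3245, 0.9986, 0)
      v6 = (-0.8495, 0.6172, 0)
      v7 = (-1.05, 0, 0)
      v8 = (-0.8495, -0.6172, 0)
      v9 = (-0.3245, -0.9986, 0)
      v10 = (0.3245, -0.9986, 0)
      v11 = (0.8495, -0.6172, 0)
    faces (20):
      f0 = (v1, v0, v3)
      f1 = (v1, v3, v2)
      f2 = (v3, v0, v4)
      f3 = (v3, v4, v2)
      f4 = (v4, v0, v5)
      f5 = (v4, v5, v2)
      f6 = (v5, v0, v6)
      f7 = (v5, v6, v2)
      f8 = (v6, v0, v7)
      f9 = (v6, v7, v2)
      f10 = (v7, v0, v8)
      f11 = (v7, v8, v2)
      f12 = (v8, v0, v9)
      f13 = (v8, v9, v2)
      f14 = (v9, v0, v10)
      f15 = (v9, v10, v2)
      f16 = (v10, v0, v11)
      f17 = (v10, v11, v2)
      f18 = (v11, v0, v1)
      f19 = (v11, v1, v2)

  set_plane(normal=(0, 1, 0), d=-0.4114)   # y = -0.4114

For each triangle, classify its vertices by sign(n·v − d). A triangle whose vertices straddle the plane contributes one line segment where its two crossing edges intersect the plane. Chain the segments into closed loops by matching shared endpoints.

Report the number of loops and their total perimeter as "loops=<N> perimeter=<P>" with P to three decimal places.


Straddling triangles (10 of 20):
  (v7,v0,v8) [++-] → (-0.566242, -0.4114, 0)–(-0.916355, -0.4114, 0)  len=0.3501
  (v7,v8,v2) [+-+] → (-0.916355, -0.4114, 0)–(-0.566242, -0.4114, 0.833603)  len=0.9041
  (v8,v0,v9) [-+-] → (-0.566242, -0.4114, 0)–(-0.133686, -0.4114, 0)  len=0.4326
  (v8,v9,v2) [--+] → (-0.133686, -0.4114, 1.47006)–(-0.566242, -0.4114, 0.833603)  len=0.7695
  (v9,v0,v10) [-+-] → (-0.133686, -0.4114, 0)–(0.133686, -0.4114, 0)  len=0.2674
  (v9,v10,v2) [--+] → (0.133686, -0.4114, 1.47006)–(-0.133686, -0.4114, 1.47006)  len=0.2674
  (v10,v0,v11) [-+-] → (0.133686, -0.4114, 0)–(0.566242, -0.4114, 0)  len=0.4326
  (v10,v11,v2) [--+] → (0.566242, -0.4114, 0.833603)–(0.133686, -0.4114, 1.47006)  len=0.7695
  (v11,v0,v1) [-++] → (0.566242, -0.4114, 0)–(0.916355, -0.4114, 0)  len=0.3501
  (v11,v1,v2) [-++] → (0.916355, -0.4114, 0)–(0.566242, -0.4114, 0.833603)  len=0.9041

Chained into 1 loop(s):
  loop 1: 10 segments, perimeter = 5.4474
Total perimeter = 5.447

loops=1 perimeter=5.447


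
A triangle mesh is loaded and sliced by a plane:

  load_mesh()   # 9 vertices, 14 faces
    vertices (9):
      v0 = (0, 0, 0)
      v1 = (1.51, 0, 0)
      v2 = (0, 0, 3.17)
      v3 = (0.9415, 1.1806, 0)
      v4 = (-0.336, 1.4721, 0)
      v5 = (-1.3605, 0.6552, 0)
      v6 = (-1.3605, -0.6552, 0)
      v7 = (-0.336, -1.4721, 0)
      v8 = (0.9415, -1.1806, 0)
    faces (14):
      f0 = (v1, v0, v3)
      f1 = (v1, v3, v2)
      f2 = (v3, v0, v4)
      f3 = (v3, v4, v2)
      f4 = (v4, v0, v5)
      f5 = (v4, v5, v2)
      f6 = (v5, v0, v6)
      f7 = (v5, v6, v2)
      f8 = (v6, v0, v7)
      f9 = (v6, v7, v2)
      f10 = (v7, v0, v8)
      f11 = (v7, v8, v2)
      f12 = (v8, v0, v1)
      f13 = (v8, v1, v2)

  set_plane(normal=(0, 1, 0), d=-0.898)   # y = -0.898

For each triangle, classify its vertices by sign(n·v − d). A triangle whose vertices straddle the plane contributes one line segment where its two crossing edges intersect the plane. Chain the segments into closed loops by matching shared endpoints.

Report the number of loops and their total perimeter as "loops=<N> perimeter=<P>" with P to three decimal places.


Straddling triangles (6 of 14):
  (v6,v0,v7) [++-] → (-0.204964, -0.898, 0)–(-1.056, -0.898, 0)  len=0.8510
  (v6,v7,v2) [+-+] → (-1.056, -0.898, 0)–(-0.204964, -0.898, 1.23626)  len=1.5009
  (v7,v0,v8) [-+-] → (-0.204964, -0.898, 0)–(0.716133, -0.898, 0)  len=0.9211
  (v7,v8,v2) [--+] → (0.716133, -0.898, 0.758802)–(-0.204964, -0.898, 1.23626)  len=1.0375
  (v8,v0,v1) [-++] → (0.716133, -0.898, 0)–(1.07758, -0.898, 0)  len=0.3614
  (v8,v1,v2) [-++] → (1.07758, -0.898, 0)–(0.716133, -0.898, 0.758802)  len=0.8405

Chained into 1 loop(s):
  loop 1: 6 segments, perimeter = 5.5124
Total perimeter = 5.512

loops=1 perimeter=5.512


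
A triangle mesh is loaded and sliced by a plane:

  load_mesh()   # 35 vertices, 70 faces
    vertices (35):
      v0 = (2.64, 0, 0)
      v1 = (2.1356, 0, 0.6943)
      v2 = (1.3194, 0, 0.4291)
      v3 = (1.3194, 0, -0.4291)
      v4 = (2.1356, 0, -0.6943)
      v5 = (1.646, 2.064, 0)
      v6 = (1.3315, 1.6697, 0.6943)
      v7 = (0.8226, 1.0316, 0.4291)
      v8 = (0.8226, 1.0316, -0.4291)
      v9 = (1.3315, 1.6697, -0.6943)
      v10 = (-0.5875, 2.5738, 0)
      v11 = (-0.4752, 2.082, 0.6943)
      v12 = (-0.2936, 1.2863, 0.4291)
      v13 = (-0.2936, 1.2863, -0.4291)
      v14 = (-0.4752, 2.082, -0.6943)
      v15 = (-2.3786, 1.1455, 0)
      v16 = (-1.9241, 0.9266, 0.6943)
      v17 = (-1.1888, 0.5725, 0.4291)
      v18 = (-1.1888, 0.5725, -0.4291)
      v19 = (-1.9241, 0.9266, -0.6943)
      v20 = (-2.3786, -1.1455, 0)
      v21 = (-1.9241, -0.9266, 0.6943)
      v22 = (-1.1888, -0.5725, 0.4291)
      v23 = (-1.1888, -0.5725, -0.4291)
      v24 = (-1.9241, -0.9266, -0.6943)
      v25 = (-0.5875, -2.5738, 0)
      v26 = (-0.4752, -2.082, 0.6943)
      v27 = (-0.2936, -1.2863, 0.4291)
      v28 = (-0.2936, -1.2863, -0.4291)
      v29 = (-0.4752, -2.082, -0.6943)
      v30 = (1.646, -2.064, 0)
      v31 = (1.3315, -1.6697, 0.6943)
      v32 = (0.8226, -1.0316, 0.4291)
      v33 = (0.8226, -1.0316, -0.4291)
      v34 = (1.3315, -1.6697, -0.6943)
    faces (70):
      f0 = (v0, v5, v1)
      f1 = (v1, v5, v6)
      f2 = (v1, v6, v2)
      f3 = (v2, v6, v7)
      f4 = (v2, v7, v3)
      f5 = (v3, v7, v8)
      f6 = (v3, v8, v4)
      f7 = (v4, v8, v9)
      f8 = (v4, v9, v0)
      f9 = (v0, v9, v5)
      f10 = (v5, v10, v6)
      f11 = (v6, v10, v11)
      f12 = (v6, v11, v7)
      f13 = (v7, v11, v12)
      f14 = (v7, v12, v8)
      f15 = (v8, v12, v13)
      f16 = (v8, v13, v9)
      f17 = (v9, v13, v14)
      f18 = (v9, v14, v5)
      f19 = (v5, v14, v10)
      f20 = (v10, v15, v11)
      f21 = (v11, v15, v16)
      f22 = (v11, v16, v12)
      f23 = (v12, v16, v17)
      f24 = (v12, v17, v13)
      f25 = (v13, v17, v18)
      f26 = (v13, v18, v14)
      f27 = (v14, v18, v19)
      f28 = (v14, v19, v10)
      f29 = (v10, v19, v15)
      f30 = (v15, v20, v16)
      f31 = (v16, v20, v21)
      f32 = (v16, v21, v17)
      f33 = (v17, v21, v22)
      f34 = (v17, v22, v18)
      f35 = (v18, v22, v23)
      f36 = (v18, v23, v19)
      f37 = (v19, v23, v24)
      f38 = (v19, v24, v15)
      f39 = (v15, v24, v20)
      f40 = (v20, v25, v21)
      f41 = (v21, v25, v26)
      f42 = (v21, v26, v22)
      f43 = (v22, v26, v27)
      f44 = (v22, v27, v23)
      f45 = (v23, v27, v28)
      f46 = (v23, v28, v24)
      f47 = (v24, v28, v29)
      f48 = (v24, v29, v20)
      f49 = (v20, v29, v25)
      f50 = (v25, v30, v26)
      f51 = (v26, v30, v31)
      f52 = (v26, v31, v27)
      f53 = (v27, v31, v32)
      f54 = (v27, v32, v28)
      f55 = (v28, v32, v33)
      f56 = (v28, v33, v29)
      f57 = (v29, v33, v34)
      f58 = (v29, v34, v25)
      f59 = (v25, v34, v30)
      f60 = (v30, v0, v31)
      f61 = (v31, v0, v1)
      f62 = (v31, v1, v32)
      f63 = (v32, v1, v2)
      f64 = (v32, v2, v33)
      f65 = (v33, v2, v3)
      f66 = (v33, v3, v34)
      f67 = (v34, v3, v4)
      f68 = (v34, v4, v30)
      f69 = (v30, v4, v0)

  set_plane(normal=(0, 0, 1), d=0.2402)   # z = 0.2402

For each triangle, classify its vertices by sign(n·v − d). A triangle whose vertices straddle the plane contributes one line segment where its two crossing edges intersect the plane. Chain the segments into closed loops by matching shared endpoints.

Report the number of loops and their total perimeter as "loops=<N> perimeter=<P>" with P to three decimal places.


loops=2 perimeter=22.991

Straddling triangles (28 of 70):
  (v0,v5,v1) [--+] → (1.81538, 1.34994, 0.2402)–(2.4655, 0, 0.2402)  len=1.4983
  (v1,v5,v6) [+-+] → (1.81538, 1.34994, 0.2402)–(1.5372, 1.92759, 0.2402)  len=0.6411
  (v2,v7,v3) [++-] → (0.931952, 0.804533, 0.2402)–(1.3194, 0, 0.2402)  len=0.8930
  (v3,v7,v8) [-+-] → (0.931952, 0.804533, 0.2402)–(0.8226, 1.0316, 0.2402)  len=0.2520
  (v5,v10,v6) [--+] → (0.0763972, 2.26102, 0.2402)–(1.5372, 1.92759, 0.2402)  len=1.4984
  (v6,v10,v11) [+-+] → (0.0763972, 2.26102, 0.2402)–(-0.548649, 2.40366, 0.2402)  len=0.6411
  (v7,v12,v8) [++-] → (-0.0479111, 1.23024, 0.2402)–(0.8226, 1.0316, 0.2402)  len=0.8929
  (v8,v12,v13) [-+-] → (-0.0479111, 1.23024, 0.2402)–(-0.2936, 1.2863, 0.2402)  len=0.2520
  (v10,v15,v11) [--+] → (-1.7201, 1.46949, 0.2402)–(-0.548649, 2.40366, 0.2402)  len=1.4983
  (v11,v15,v16) [+-+] → (-1.7201, 1.46949, 0.2402)–(-2.22136, 1.06977, 0.2402)  len=0.6411
  (v12,v17,v13) [++-] → (-0.991756, 0.729616, 0.2402)–(-0.2936, 1.2863, 0.2402)  len=0.8929
  (v13,v17,v18) [-+-] → (-0.991756, 0.729616, 0.2402)–(-1.1888, 0.5725, 0.2402)  len=0.2520
  (v15,v20,v16) [--+] → (-2.22136, -0.428636, 0.2402)–(-2.22136, 1.06977, 0.2402)  len=1.4984
  (v16,v20,v21) [+-+] → (-2.22136, -0.428636, 0.2402)–(-2.22136, -1.06977, 0.2402)  len=0.6411
  (v17,v22,v18) [++-] → (-1.1888, -0.320472, 0.2402)–(-1.1888, 0.5725, 0.2402)  len=0.8930
  (v18,v22,v23) [-+-] → (-1.1888, -0.320472, 0.2402)–(-1.1888, -0.5725, 0.2402)  len=0.2520
  (v20,v25,v21) [--+] → (-1.04991, -2.00393, 0.2402)–(-2.22136, -1.06977, 0.2402)  len=1.4983
  (v21,v25,v26) [+-+] → (-1.04991, -2.00393, 0.2402)–(-0.548649, -2.40366, 0.2402)  len=0.6411
  (v22,v27,v23) [++-] → (-0.490644, -1.12918, 0.2402)–(-1.1888, -0.5725, 0.2402)  len=0.8929
  (v23,v27,v28) [-+-] → (-0.490644, -1.12918, 0.2402)–(-0.2936, -1.2863, 0.2402)  len=0.2520
  (v25,v30,v26) [--+] → (0.91215, -2.07023, 0.2402)–(-0.548649, -2.40366, 0.2402)  len=1.4984
  (v26,v30,v31) [+-+] → (0.91215, -2.07023, 0.2402)–(1.5372, -1.92759, 0.2402)  len=0.6411
  (v27,v32,v28) [++-] → (0.576911, -1.08766, 0.2402)–(-0.2936, -1.2863, 0.2402)  len=0.8929
  (v28,v32,v33) [-+-] → (0.576911, -1.08766, 0.2402)–(0.8226, -1.0316, 0.2402)  len=0.2520
  (v30,v0,v31) [--+] → (2.18731, -0.577649, 0.2402)–(1.5372, -1.92759, 0.2402)  len=1.4983
  (v31,v0,v1) [+-+] → (2.18731, -0.577649, 0.2402)–(2.4655, 0, 0.2402)  len=0.6411
  (v32,v2,v33) [++-] → (1.21005, -0.227067, 0.2402)–(0.8226, -1.0316, 0.2402)  len=0.8930
  (v33,v2,v3) [-+-] → (1.21005, -0.227067, 0.2402)–(1.3194, 0, 0.2402)  len=0.2520

Chained into 2 loop(s):
  loop 1: 14 segments, perimeter = 14.9763
  loop 2: 14 segments, perimeter = 8.0147
Total perimeter = 22.991


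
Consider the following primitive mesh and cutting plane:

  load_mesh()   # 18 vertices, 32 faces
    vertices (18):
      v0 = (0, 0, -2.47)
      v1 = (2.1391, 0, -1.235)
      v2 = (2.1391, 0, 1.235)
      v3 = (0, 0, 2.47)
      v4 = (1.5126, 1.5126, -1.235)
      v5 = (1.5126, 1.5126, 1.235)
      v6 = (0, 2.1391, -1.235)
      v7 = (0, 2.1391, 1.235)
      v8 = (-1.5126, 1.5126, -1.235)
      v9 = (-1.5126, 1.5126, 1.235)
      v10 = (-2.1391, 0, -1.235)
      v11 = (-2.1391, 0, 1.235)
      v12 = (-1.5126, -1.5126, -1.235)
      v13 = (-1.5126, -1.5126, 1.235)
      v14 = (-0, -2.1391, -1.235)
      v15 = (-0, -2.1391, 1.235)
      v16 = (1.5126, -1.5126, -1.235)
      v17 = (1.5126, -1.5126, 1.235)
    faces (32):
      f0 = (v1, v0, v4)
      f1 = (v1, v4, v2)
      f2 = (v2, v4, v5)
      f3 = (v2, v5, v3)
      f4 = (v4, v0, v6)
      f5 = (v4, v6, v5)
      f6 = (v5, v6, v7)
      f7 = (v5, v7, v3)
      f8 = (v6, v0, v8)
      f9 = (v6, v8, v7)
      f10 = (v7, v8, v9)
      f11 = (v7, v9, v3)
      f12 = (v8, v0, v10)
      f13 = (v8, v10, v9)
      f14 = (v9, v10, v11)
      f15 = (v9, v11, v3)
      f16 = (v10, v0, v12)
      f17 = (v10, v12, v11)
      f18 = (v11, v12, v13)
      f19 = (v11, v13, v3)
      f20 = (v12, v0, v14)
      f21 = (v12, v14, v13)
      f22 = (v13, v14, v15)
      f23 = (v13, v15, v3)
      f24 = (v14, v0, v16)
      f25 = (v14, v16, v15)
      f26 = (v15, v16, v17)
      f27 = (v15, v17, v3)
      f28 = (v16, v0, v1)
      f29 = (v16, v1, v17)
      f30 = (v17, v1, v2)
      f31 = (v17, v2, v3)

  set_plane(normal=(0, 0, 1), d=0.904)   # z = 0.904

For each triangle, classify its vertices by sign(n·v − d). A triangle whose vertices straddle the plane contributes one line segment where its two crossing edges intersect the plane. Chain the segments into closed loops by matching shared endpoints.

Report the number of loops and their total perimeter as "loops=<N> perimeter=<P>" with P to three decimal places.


Straddling triangles (16 of 32):
  (v1,v4,v2) [--+] → (2.05514, 0.202701, 0.904)–(2.1391, 0, 0.904)  len=0.2194
  (v2,v4,v5) [+-+] → (2.05514, 0.202701, 0.904)–(1.5126, 1.5126, 0.904)  len=1.4178
  (v4,v6,v5) [--+] → (1.3099, 1.59656, 0.904)–(1.5126, 1.5126, 0.904)  len=0.2194
  (v5,v6,v7) [+-+] → (1.3099, 1.59656, 0.904)–(0, 2.1391, 0.904)  len=1.4178
  (v6,v8,v7) [--+] → (-0.202701, 2.05514, 0.904)–(0, 2.1391, 0.904)  len=0.2194
  (v7,v8,v9) [+-+] → (-0.202701, 2.05514, 0.904)–(-1.5126, 1.5126, 0.904)  len=1.4178
  (v8,v10,v9) [--+] → (-1.59656, 1.3099, 0.904)–(-1.5126, 1.5126, 0.904)  len=0.2194
  (v9,v10,v11) [+-+] → (-1.59656, 1.3099, 0.904)–(-2.1391, 0, 0.904)  len=1.4178
  (v10,v12,v11) [--+] → (-2.05514, -0.202701, 0.904)–(-2.1391, 0, 0.904)  len=0.2194
  (v11,v12,v13) [+-+] → (-2.05514, -0.202701, 0.904)–(-1.5126, -1.5126, 0.904)  len=1.4178
  (v12,v14,v13) [--+] → (-1.3099, -1.59656, 0.904)–(-1.5126, -1.5126, 0.904)  len=0.2194
  (v13,v14,v15) [+-+] → (-1.3099, -1.59656, 0.904)–(0, -2.1391, 0.904)  len=1.4178
  (v14,v16,v15) [--+] → (0.202701, -2.05514, 0.904)–(0, -2.1391, 0.904)  len=0.2194
  (v15,v16,v17) [+-+] → (0.202701, -2.05514, 0.904)–(1.5126, -1.5126, 0.904)  len=1.4178
  (v16,v1,v17) [--+] → (1.59656, -1.3099, 0.904)–(1.5126, -1.5126, 0.904)  len=0.2194
  (v17,v1,v2) [+-+] → (1.59656, -1.3099, 0.904)–(2.1391, 0, 0.904)  len=1.4178

Chained into 1 loop(s):
  loop 1: 16 segments, perimeter = 13.0977
Total perimeter = 13.098

loops=1 perimeter=13.098


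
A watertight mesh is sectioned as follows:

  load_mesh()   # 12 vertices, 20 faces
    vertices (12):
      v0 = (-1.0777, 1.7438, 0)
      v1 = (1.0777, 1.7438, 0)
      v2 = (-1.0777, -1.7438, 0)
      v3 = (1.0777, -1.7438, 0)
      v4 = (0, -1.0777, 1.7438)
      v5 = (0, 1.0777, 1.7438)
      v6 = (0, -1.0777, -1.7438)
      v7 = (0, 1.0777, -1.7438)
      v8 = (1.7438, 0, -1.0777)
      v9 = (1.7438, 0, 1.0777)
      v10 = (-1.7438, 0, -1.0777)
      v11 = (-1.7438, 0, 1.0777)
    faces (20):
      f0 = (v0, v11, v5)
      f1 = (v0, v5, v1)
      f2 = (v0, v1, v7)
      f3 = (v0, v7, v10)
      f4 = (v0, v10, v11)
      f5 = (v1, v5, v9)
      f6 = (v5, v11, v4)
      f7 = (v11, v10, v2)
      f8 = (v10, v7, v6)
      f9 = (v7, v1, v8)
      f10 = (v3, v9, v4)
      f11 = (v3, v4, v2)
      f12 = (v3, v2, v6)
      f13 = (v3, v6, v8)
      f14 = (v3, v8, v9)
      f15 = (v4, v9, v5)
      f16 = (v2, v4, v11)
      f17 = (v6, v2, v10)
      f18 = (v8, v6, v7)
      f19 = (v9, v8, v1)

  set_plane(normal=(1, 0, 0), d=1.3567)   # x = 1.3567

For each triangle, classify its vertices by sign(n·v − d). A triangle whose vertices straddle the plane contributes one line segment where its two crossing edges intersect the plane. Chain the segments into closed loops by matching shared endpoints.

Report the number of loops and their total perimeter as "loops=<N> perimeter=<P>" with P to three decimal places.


Straddling triangles (8 of 20):
  (v1,v5,v9) [--+] → (1.3567, 0.239235, 1.22557)–(1.3567, 1.0134, 0.451401)  len=1.0948
  (v7,v1,v8) [--+] → (1.3567, 1.0134, -0.451401)–(1.3567, 0.239235, -1.22557)  len=1.0948
  (v3,v9,v4) [-+-] → (1.3567, -1.0134, 0.451401)–(1.3567, -0.239235, 1.22557)  len=1.0948
  (v3,v6,v8) [--+] → (1.3567, -0.239235, -1.22557)–(1.3567, -1.0134, -0.451401)  len=1.0948
  (v3,v8,v9) [-++] → (1.3567, -1.0134, -0.451401)–(1.3567, -1.0134, 0.451401)  len=0.9028
  (v4,v9,v5) [-+-] → (1.3567, -0.239235, 1.22557)–(1.3567, 0.239235, 1.22557)  len=0.4785
  (v8,v6,v7) [+--] → (1.3567, -0.239235, -1.22557)–(1.3567, 0.239235, -1.22557)  len=0.4785
  (v9,v8,v1) [++-] → (1.3567, 1.0134, -0.451401)–(1.3567, 1.0134, 0.451401)  len=0.9028

Chained into 1 loop(s):
  loop 1: 8 segments, perimeter = 7.1419
Total perimeter = 7.142

loops=1 perimeter=7.142


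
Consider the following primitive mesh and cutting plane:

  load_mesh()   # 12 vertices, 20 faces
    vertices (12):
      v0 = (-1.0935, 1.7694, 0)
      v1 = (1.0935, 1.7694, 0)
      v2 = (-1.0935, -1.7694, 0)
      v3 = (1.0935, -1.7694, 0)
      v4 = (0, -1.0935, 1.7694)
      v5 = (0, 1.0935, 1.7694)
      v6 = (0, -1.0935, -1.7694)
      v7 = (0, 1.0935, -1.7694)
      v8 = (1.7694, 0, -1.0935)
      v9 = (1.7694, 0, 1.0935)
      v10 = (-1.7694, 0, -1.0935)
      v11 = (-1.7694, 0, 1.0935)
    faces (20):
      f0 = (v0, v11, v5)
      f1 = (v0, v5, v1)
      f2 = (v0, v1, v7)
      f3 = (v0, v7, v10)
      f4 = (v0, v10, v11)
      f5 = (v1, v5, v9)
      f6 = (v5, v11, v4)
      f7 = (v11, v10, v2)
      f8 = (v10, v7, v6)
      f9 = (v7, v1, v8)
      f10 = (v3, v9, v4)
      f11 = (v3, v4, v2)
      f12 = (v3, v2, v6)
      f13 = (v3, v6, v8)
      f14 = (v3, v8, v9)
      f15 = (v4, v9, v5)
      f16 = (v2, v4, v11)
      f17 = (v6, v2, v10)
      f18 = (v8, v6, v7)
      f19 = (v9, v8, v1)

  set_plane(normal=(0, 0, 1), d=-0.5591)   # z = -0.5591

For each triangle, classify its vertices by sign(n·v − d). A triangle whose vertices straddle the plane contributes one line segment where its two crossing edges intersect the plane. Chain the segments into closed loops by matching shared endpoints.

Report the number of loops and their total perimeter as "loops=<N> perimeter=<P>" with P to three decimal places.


Straddling triangles (10 of 20):
  (v0,v1,v7) [++-] → (0.747973, 1.55583, -0.5591)–(-0.747973, 1.55583, -0.5591)  len=1.4959
  (v0,v7,v10) [+--] → (-0.747973, 1.55583, -0.5591)–(-1.43908, 0.864716, -0.5591)  len=0.9774
  (v0,v10,v11) [+-+] → (-1.43908, 0.864716, -0.5591)–(-1.7694, 0, -0.5591)  len=0.9257
  (v11,v10,v2) [+-+] → (-1.7694, 0, -0.5591)–(-1.43908, -0.864716, -0.5591)  len=0.9257
  (v7,v1,v8) [-+-] → (0.747973, 1.55583, -0.5591)–(1.43908, 0.864716, -0.5591)  len=0.9774
  (v3,v2,v6) [++-] → (-0.747973, -1.55583, -0.5591)–(0.747973, -1.55583, -0.5591)  len=1.4959
  (v3,v6,v8) [+--] → (0.747973, -1.55583, -0.5591)–(1.43908, -0.864716, -0.5591)  len=0.9774
  (v3,v8,v9) [+-+] → (1.43908, -0.864716, -0.5591)–(1.7694, 0, -0.5591)  len=0.9257
  (v6,v2,v10) [-+-] → (-0.747973, -1.55583, -0.5591)–(-1.43908, -0.864716, -0.5591)  len=0.9774
  (v9,v8,v1) [+-+] → (1.7694, 0, -0.5591)–(1.43908, 0.864716, -0.5591)  len=0.9257

Chained into 1 loop(s):
  loop 1: 10 segments, perimeter = 10.6040
Total perimeter = 10.604

loops=1 perimeter=10.604


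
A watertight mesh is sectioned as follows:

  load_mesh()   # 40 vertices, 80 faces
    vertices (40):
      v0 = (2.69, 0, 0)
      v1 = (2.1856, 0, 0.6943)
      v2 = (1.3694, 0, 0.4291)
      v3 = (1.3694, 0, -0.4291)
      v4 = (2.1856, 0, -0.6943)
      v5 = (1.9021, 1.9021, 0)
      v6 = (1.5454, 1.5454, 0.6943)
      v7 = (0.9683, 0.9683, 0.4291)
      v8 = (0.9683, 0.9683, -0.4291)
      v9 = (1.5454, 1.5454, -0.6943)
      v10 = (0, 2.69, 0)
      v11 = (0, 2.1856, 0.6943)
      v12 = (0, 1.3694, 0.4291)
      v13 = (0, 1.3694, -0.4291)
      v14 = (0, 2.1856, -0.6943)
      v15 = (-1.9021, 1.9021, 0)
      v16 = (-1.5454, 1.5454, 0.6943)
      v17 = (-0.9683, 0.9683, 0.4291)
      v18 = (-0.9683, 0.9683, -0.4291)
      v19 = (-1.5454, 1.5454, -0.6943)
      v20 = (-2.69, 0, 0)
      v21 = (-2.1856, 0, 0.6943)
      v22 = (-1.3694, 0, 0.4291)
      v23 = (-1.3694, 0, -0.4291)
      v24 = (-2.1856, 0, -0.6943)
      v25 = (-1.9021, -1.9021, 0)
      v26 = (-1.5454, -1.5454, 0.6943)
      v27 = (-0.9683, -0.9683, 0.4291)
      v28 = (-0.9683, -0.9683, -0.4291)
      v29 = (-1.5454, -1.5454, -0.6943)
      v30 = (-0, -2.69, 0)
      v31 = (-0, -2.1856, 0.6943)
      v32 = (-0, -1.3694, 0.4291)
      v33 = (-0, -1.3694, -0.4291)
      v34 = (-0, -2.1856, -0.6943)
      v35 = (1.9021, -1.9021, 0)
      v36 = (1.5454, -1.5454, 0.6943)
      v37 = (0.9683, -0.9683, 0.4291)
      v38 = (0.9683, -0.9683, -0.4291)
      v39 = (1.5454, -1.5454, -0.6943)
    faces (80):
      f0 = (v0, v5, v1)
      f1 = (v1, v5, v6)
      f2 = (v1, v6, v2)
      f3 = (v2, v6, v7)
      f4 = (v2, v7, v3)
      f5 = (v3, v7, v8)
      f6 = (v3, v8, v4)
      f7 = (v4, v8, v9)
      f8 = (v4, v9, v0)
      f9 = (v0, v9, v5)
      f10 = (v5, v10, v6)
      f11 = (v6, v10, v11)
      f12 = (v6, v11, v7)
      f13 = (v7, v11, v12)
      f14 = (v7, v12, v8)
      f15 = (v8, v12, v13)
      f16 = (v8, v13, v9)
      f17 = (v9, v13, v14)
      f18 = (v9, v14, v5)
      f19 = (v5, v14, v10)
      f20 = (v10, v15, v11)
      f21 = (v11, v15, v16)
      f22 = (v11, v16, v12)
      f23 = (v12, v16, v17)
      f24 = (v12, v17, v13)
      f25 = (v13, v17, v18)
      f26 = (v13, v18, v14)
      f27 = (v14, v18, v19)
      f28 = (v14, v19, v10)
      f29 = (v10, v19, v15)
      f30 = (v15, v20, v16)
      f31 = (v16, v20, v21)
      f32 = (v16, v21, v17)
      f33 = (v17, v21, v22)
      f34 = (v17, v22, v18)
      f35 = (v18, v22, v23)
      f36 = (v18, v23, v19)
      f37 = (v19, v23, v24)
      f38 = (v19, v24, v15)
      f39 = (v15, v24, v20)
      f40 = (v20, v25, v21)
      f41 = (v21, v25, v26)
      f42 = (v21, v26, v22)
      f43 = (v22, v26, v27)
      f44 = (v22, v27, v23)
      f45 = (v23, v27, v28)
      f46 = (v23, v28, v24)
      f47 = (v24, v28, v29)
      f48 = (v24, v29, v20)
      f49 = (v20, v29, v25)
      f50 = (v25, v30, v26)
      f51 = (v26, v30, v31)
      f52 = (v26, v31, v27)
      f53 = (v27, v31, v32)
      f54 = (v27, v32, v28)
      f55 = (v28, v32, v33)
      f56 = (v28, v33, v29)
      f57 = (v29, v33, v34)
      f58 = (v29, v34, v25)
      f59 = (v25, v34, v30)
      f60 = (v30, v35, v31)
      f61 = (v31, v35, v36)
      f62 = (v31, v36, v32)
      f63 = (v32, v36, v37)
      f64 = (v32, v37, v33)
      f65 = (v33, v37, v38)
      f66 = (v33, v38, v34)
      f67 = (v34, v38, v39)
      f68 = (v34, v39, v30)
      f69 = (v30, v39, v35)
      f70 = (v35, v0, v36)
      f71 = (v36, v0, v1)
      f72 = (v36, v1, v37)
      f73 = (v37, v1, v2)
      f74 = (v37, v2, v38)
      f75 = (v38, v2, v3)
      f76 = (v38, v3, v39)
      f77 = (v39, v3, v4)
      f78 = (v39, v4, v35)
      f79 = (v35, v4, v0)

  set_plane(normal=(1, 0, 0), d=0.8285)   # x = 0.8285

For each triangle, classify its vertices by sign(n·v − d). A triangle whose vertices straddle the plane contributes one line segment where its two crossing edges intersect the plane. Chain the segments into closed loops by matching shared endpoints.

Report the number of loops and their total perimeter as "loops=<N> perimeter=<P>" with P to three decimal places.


loops=2 perimeter=8.582

Straddling triangles (20 of 80):
  (v5,v10,v6) [+-+] → (0.8285, 2.34681, 0)–(0.8285, 2.07637, 0.372219)  len=0.4601
  (v6,v10,v11) [+--] → (0.8285, 2.07637, 0.372219)–(0.8285, 1.84238, 0.6943)  len=0.3981
  (v6,v11,v7) [+-+] → (0.8285, 1.84238, 0.6943)–(0.8285, 1.14405, 0.467389)  len=0.7343
  (v7,v11,v12) [+--] → (0.8285, 1.14405, 0.467389)–(0.8285, 1.02621, 0.4291)  len=0.1239
  (v7,v12,v8) [+-+] → (0.8285, 1.02621, 0.4291)–(0.8285, 1.02621, -0.305196)  len=0.7343
  (v8,v12,v13) [+--] → (0.8285, 1.02621, -0.305196)–(0.8285, 1.02621, -0.4291)  len=0.1239
  (v8,v13,v9) [+-+] → (0.8285, 1.02621, -0.4291)–(0.8285, 1.46375, -0.571276)  len=0.4601
  (v9,v13,v14) [+--] → (0.8285, 1.46375, -0.571276)–(0.8285, 1.84238, -0.6943)  len=0.3981
  (v9,v14,v5) [+-+] → (0.8285, 1.84238, -0.6943)–(0.8285, 2.06212, -0.391883)  len=0.3738
  (v5,v14,v10) [+--] → (0.8285, 2.06212, -0.391883)–(0.8285, 2.34681, 0)  len=0.4844
  (v30,v35,v31) [-+-] → (0.8285, -2.34681, 0)–(0.8285, -2.06212, 0.391883)  len=0.4844
  (v31,v35,v36) [-++] → (0.8285, -2.06212, 0.391883)–(0.8285, -1.84238, 0.6943)  len=0.3738
  (v31,v36,v32) [-+-] → (0.8285, -1.84238, 0.6943)–(0.8285, -1.46375, 0.571276)  len=0.3981
  (v32,v36,v37) [-++] → (0.8285, -1.46375, 0.571276)–(0.8285, -1.02621, 0.4291)  len=0.4601
  (v32,v37,v33) [-+-] → (0.8285, -1.02621, 0.4291)–(0.8285, -1.02621, 0.305196)  len=0.1239
  (v33,v37,v38) [-++] → (0.8285, -1.02621, 0.305196)–(0.8285, -1.02621, -0.4291)  len=0.7343
  (v33,v38,v34) [-+-] → (0.8285, -1.02621, -0.4291)–(0.8285, -1.14405, -0.467389)  len=0.1239
  (v34,v38,v39) [-++] → (0.8285, -1.14405, -0.467389)–(0.8285, -1.84238, -0.6943)  len=0.7343
  (v34,v39,v30) [-+-] → (0.8285, -1.84238, -0.6943)–(0.8285, -2.07637, -0.372219)  len=0.3981
  (v30,v39,v35) [-++] → (0.8285, -2.07637, -0.372219)–(0.8285, -2.34681, 0)  len=0.4601

Chained into 2 loop(s):
  loop 1: 10 segments, perimeter = 4.2910
  loop 2: 10 segments, perimeter = 4.2910
Total perimeter = 8.582


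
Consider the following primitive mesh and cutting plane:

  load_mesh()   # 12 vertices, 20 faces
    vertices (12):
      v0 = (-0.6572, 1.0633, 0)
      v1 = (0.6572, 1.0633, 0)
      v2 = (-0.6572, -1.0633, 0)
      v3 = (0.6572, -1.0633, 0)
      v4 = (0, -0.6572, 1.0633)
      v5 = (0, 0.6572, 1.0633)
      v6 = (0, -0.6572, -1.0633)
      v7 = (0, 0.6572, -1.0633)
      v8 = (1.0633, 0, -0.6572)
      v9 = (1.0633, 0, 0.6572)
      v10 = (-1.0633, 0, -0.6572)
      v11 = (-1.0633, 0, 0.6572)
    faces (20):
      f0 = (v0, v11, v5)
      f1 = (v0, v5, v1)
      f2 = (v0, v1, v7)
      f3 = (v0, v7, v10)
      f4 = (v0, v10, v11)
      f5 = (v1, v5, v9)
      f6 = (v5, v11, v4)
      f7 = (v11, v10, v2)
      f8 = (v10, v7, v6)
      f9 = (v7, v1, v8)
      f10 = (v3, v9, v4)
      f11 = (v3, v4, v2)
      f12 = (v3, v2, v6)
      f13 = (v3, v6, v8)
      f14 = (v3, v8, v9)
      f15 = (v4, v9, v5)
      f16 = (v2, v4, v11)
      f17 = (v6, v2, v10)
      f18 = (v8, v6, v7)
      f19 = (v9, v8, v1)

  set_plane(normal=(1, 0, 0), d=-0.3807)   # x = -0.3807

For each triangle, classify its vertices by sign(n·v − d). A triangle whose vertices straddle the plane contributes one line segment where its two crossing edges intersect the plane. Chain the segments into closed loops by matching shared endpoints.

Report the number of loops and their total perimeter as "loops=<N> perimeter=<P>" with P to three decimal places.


loops=1 perimeter=6.265

Straddling triangles (10 of 20):
  (v0,v11,v5) [--+] → (-0.3807, 0.421899, 0.917901)–(-0.3807, 0.892444, 0.447356)  len=0.6655
  (v0,v5,v1) [-++] → (-0.3807, 0.892444, 0.447356)–(-0.3807, 1.0633, 0)  len=0.4789
  (v0,v1,v7) [-++] → (-0.3807, 1.0633, 0)–(-0.3807, 0.892444, -0.447356)  len=0.4789
  (v0,v7,v10) [-+-] → (-0.3807, 0.892444, -0.447356)–(-0.3807, 0.421899, -0.917901)  len=0.6655
  (v5,v11,v4) [+-+] → (-0.3807, 0.421899, 0.917901)–(-0.3807, -0.421899, 0.917901)  len=0.8438
  (v10,v7,v6) [-++] → (-0.3807, 0.421899, -0.917901)–(-0.3807, -0.421899, -0.917901)  len=0.8438
  (v3,v4,v2) [++-] → (-0.3807, -0.892444, 0.447356)–(-0.3807, -1.0633, 0)  len=0.4789
  (v3,v2,v6) [+-+] → (-0.3807, -1.0633, 0)–(-0.3807, -0.892444, -0.447356)  len=0.4789
  (v2,v4,v11) [-+-] → (-0.3807, -0.892444, 0.447356)–(-0.3807, -0.421899, 0.917901)  len=0.6655
  (v6,v2,v10) [+--] → (-0.3807, -0.892444, -0.447356)–(-0.3807, -0.421899, -0.917901)  len=0.6655

Chained into 1 loop(s):
  loop 1: 10 segments, perimeter = 6.2649
Total perimeter = 6.265


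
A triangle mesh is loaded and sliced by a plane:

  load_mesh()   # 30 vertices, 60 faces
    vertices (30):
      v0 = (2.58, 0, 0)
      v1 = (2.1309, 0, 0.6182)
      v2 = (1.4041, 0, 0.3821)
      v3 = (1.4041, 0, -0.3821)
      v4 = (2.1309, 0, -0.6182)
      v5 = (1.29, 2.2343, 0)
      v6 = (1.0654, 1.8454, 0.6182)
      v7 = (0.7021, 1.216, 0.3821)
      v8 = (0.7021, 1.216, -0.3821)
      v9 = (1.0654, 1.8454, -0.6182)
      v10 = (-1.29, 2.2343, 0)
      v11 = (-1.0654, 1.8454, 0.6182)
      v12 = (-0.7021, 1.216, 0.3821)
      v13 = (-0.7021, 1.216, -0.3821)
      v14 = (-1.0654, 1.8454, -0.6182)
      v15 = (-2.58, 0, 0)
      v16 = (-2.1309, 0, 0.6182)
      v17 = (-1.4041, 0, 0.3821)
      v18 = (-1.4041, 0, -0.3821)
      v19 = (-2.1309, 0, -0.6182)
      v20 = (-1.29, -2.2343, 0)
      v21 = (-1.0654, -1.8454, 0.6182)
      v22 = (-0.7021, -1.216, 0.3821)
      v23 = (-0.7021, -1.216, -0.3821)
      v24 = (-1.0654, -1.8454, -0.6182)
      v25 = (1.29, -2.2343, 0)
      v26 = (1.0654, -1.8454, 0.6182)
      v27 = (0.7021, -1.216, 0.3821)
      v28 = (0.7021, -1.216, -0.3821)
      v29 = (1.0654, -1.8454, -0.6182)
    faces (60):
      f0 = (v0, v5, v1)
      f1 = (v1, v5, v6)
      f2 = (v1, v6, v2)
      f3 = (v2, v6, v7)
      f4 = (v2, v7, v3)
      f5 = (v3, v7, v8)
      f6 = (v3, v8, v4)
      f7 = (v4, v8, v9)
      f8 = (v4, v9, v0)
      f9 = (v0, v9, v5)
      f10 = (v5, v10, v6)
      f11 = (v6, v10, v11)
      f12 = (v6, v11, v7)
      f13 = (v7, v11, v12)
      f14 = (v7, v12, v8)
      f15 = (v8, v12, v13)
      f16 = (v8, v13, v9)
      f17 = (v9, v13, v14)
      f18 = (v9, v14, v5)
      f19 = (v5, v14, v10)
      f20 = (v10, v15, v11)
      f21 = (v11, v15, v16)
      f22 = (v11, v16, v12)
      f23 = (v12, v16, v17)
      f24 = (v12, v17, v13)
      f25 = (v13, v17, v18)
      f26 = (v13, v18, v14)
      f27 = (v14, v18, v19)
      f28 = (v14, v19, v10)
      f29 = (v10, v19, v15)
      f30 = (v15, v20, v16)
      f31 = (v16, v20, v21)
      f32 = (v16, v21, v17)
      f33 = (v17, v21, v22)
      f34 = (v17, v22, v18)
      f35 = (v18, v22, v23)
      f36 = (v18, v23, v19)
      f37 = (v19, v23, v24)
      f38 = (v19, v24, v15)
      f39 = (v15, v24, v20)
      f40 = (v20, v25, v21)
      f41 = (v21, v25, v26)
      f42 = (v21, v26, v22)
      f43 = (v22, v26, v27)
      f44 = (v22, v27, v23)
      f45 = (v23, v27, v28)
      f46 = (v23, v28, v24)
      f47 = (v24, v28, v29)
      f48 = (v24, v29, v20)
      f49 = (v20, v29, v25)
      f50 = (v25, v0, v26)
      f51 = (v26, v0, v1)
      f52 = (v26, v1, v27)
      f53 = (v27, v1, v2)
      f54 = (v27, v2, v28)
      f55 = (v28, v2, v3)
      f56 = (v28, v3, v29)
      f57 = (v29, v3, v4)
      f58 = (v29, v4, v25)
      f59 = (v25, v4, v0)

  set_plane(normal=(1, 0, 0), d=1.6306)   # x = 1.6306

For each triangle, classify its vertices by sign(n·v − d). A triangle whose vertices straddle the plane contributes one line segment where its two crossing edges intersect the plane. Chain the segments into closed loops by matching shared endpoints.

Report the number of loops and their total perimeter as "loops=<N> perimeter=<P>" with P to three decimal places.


Straddling triangles (14 of 60):
  (v0,v5,v1) [+-+] → (1.6306, 1.64438, 0)–(1.6306, 1.32931, 0.250397)  len=0.4024
  (v1,v5,v6) [+--] → (1.6306, 1.32931, 0.250397)–(1.6306, 0.866498, 0.6182)  len=0.5912
  (v1,v6,v2) [+--] → (1.6306, 0.866498, 0.6182)–(1.6306, 0, 0.455678)  len=0.8816
  (v3,v8,v4) [--+] → (1.6306, 0.425787, -0.535529)–(1.6306, 0, -0.455678)  len=0.4332
  (v4,v8,v9) [+--] → (1.6306, 0.425787, -0.535529)–(1.6306, 0.866498, -0.6182)  len=0.4484
  (v4,v9,v0) [+-+] → (1.6306, 0.866498, -0.6182)–(1.6306, 1.15676, -0.387508)  len=0.3708
  (v0,v9,v5) [+--] → (1.6306, 1.15676, -0.387508)–(1.6306, 1.64438, 0)  len=0.6228
  (v25,v0,v26) [-+-] → (1.6306, -1.64438, 0)–(1.6306, -1.15676, 0.387508)  len=0.6228
  (v26,v0,v1) [-++] → (1.6306, -1.15676, 0.387508)–(1.6306, -0.866498, 0.6182)  len=0.3708
  (v26,v1,v27) [-+-] → (1.6306, -0.866498, 0.6182)–(1.6306, -0.425787, 0.535529)  len=0.4484
  (v27,v1,v2) [-+-] → (1.6306, -0.425787, 0.535529)–(1.6306, 0, 0.455678)  len=0.4332
  (v29,v3,v4) [--+] → (1.6306, 0, -0.455678)–(1.6306, -0.866498, -0.6182)  len=0.8816
  (v29,v4,v25) [-+-] → (1.6306, -0.866498, -0.6182)–(1.6306, -1.32931, -0.250397)  len=0.5912
  (v25,v4,v0) [-++] → (1.6306, -1.32931, -0.250397)–(1.6306, -1.64438, 0)  len=0.4024

Chained into 1 loop(s):
  loop 1: 14 segments, perimeter = 7.5009
Total perimeter = 7.501

loops=1 perimeter=7.501


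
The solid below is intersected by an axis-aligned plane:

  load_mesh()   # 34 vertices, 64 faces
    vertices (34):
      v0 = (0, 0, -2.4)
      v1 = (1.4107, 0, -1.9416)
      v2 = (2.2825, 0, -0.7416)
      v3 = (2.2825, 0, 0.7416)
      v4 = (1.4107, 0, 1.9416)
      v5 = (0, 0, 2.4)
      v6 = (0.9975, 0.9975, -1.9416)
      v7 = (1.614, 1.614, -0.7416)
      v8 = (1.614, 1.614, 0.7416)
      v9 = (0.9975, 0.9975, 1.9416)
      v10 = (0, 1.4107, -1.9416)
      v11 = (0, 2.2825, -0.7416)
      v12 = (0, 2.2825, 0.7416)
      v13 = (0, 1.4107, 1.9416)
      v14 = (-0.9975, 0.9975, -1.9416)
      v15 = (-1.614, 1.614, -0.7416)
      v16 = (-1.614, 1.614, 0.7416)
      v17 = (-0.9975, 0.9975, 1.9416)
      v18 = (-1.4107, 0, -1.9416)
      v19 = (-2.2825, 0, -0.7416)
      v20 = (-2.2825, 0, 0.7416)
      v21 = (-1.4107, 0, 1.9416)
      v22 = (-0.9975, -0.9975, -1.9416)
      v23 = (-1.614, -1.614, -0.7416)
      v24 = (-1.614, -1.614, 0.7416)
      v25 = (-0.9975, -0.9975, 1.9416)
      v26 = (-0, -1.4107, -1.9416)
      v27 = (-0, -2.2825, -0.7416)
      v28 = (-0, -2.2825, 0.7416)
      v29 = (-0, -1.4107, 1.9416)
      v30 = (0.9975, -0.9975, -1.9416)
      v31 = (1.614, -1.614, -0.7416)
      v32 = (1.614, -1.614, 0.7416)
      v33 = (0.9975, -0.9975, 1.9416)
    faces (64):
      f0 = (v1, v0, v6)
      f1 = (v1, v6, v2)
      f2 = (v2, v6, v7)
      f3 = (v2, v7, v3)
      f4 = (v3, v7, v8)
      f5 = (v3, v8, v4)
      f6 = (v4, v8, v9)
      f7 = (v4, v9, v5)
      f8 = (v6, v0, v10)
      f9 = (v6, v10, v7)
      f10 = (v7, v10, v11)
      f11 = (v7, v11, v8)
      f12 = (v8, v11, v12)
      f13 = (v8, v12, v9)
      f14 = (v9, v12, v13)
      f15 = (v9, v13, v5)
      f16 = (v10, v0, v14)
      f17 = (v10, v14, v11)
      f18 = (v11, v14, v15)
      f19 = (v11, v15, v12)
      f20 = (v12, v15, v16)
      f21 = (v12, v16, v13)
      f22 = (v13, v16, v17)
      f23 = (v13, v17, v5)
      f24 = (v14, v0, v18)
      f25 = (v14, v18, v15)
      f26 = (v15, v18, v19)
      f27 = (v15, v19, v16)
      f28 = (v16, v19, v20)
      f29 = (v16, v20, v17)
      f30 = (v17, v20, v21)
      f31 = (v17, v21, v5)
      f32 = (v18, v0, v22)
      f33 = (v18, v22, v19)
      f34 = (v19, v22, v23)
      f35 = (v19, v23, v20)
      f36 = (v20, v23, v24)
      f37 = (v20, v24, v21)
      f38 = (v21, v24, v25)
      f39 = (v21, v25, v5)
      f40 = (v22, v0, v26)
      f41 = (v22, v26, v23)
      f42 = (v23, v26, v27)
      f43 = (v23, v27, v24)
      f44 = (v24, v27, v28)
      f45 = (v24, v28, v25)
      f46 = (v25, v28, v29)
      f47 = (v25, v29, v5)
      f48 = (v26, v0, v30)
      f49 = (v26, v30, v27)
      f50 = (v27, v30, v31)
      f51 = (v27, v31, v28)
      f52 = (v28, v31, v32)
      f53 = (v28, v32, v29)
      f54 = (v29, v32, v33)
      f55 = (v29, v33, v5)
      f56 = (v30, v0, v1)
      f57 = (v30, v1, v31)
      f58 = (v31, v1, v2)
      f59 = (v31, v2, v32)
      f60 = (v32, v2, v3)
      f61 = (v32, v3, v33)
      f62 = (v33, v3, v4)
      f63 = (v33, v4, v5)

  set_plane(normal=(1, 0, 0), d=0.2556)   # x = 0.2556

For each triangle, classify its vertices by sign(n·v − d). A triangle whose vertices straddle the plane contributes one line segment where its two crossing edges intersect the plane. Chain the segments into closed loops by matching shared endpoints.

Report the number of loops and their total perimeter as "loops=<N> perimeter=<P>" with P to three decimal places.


loops=1 perimeter=14.344

Straddling triangles (20 of 64):
  (v1,v0,v6) [+-+] → (0.2556, 0, -2.31694)–(0.2556, 0.2556, -2.28254)  len=0.2579
  (v4,v9,v5) [++-] → (0.2556, 0.2556, 2.28254)–(0.2556, 0, 2.31694)  len=0.2579
  (v6,v0,v10) [+--] → (0.2556, 0.2556, -2.28254)–(0.2556, 1.30482, -1.9416)  len=1.1032
  (v6,v10,v7) [+-+] → (0.2556, 1.30482, -1.9416)–(0.2556, 1.4429, -1.75156)  len=0.2349
  (v7,v10,v11) [+--] → (0.2556, 1.4429, -1.75156)–(0.2556, 2.17663, -0.7416)  len=1.2484
  (v7,v11,v8) [+-+] → (0.2556, 2.17663, -0.7416)–(0.2556, 2.17663, -0.506714)  len=0.2349
  (v8,v11,v12) [+--] → (0.2556, 2.17663, -0.506714)–(0.2556, 2.17663, 0.7416)  len=1.2483
  (v8,v12,v9) [+-+] → (0.2556, 2.17663, 0.7416)–(0.2556, 1.95323, 1.04909)  len=0.3801
  (v9,v12,v13) [+--] → (0.2556, 1.95323, 1.04909)–(0.2556, 1.30482, 1.9416)  len=1.1032
  (v9,v13,v5) [+--] → (0.2556, 1.30482, 1.9416)–(0.2556, 0.2556, 2.28254)  len=1.1032
  (v26,v0,v30) [--+] → (0.2556, -0.2556, -2.28254)–(0.2556, -1.30482, -1.9416)  len=1.1032
  (v26,v30,v27) [-+-] → (0.2556, -1.30482, -1.9416)–(0.2556, -1.95323, -1.04909)  len=1.1032
  (v27,v30,v31) [-++] → (0.2556, -1.95323, -1.04909)–(0.2556, -2.17663, -0.7416)  len=0.3801
  (v27,v31,v28) [-+-] → (0.2556, -2.17663, -0.7416)–(0.2556, -2.17663, 0.506714)  len=1.2483
  (v28,v31,v32) [-++] → (0.2556, -2.17663, 0.506714)–(0.2556, -2.17663, 0.7416)  len=0.2349
  (v28,v32,v29) [-+-] → (0.2556, -2.17663, 0.7416)–(0.2556, -1.4429, 1.75156)  len=1.2484
  (v29,v32,v33) [-++] → (0.2556, -1.4429, 1.75156)–(0.2556, -1.30482, 1.9416)  len=0.2349
  (v29,v33,v5) [-+-] → (0.2556, -1.30482, 1.9416)–(0.2556, -0.2556, 2.28254)  len=1.1032
  (v30,v0,v1) [+-+] → (0.2556, -0.2556, -2.28254)–(0.2556, 0, -2.31694)  len=0.2579
  (v33,v4,v5) [++-] → (0.2556, 0, 2.31694)–(0.2556, -0.2556, 2.28254)  len=0.2579

Chained into 1 loop(s):
  loop 1: 20 segments, perimeter = 14.3440
Total perimeter = 14.344
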